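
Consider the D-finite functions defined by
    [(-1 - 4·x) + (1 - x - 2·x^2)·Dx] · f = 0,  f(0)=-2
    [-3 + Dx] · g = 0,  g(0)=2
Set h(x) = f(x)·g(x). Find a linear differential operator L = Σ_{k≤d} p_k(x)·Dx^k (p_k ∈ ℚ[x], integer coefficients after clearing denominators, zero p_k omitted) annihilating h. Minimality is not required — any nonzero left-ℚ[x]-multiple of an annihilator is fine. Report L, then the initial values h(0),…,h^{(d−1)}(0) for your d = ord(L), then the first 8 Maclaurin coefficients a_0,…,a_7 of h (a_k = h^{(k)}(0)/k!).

f: a_k = -2, -2, -6, -10, -22, -42, -86, -170, …
g: a_k = 2, 6, 9, 9, 27/4, 81/20, 81/40, 243/280, …
L₀ := L_f ⊗_s L_g (sym. prod.), ord ≤ 1.
L = (4 + x - 6·x^2) + (-1 + x + 2·x^2)·Dx  (order 1).
h: a_k = -4, -16, -42, -92, -379/2, -1908/5, -15293/20, -107071/70, …
ICs: h(0) = -4.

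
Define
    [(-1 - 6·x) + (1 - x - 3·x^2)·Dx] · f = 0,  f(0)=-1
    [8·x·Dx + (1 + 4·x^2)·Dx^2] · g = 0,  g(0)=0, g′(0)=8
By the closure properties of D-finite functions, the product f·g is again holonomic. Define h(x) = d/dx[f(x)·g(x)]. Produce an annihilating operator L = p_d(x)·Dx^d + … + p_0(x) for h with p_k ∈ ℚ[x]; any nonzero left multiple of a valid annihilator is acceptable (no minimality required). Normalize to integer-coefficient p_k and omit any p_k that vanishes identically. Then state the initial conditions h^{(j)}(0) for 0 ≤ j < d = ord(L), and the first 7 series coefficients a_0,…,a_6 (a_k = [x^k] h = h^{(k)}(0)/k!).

f: a_k = -1, -1, -4, -7, -19, -40, -97, …
g: a_k = 0, 8, 0, -32/3, 0, 128/5, 0, …
f·g: L₀ = L_f ⊗_s L_g, ord ≤ 1·2.
Differentiate: ansatz ord ≤ ord L₀ ⇒ L.
L = (22 + 1032·x^2 + 1152·x^3 + 5184·x^4) + (13 + 86·x + 132·x^2 + 600·x^3 + 1152·x^4 + 3456·x^5)·Dx + (-3 - x - 35·x^2 + 44·x^3 + 16·x^4 + 192·x^5 + 432·x^6)·Dx^2  (order 2).
h: a_k = -8, -16, -64, -544/3, -2024/3, -8128/5, -63272/15, …
ICs: h(0) = -8, h′(0) = -16.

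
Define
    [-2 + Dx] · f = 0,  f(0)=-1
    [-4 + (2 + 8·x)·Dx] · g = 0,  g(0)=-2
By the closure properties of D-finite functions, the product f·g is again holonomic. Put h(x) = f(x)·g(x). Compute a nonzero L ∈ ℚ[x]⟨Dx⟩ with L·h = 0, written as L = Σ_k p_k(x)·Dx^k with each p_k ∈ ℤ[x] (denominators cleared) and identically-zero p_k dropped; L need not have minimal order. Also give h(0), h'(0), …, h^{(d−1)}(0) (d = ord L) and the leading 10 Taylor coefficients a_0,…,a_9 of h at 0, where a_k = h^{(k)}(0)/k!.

f: a_k = -1, -2, -2, -4/3, -2/3, -4/15, -4/45, -8/315, -2/315, -4/2835, …
g: a_k = -2, -4, 4, -8, 20, -56, 168, -528, 1716, -5720, …
Product ⇒ symmetric product L₀, ord ≤ 1.
L = (-4 - 8·x) + (1 + 4·x)·Dx  (order 1).
h: a_k = 2, 8, 8, 32/3, -16/3, 448/15, -3904/45, 88832/315, -293824/315, 8937728/2835, …
ICs: h(0) = 2.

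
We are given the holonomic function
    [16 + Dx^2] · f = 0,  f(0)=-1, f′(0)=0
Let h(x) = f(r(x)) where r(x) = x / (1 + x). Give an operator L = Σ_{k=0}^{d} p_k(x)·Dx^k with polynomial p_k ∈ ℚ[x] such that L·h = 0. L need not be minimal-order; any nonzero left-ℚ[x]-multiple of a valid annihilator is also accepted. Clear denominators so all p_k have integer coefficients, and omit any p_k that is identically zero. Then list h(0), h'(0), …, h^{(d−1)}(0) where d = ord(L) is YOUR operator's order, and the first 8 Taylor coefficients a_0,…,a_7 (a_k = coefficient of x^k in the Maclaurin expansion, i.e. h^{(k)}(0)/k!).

L = 16 + (2 + 6·x + 6·x^2 + 2·x^3)·Dx + (1 + 4·x + 6·x^2 + 4·x^3 + x^4)·Dx^2  (order 2).
h: a_k = -1, 0, 8, -16, 40/3, 32/3, -2744/45, 656/5, …
ICs: h(0) = -1, h′(0) = 0.

f: a_k = -1, 0, 8, 0, -32/3, 0, 256/45, 0, …
Substitute x→r, Dx→(1/r')Dx; clear ⇒ L₀.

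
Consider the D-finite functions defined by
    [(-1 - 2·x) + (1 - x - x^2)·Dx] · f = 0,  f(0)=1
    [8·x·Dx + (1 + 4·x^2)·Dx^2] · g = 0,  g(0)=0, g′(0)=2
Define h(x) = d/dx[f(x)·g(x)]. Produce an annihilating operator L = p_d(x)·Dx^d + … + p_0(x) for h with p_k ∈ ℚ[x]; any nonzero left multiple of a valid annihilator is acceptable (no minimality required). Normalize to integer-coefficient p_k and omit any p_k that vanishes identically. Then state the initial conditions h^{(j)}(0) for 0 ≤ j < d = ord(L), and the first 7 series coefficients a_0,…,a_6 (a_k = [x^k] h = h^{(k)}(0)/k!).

L = (-10 + 264·x^2 + 384·x^3 + 576·x^4) + (7 + 22·x + 12·x^2 + 88·x^3 + 384·x^4 + 384·x^5)·Dx + (-1 - 3·x - 11·x^2 + 4·x^3 - 16·x^4 + 64·x^5 + 48·x^6)·Dx^2  (order 2).
h: a_k = 2, 4, 4, 40/3, 166/3, 432/5, 754/15, …
ICs: h(0) = 2, h′(0) = 4.

f: a_k = 1, 1, 2, 3, 5, 8, 13, …
g: a_k = 0, 2, 0, -8/3, 0, 32/5, 0, …
h₀=f·g: eliminate ⇒ L₀, order ≤ 1·2.
h=h₀': d/dx-closure on L₀ ⇒ L.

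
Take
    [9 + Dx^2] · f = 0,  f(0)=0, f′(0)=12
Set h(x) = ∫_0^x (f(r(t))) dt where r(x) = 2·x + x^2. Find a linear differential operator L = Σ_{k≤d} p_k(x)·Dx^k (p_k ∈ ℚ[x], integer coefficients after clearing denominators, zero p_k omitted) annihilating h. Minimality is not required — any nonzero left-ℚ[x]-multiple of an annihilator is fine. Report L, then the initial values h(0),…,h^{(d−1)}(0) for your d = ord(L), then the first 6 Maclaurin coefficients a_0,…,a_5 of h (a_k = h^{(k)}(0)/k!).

L = (36 + 108·x + 108·x^2 + 36·x^3)·Dx - Dx^2 + (1 + x)·Dx^3  (order 3).
h: a_k = 0, 0, 12, 4, -36, -216/5, …
ICs: h(0) = 0, h′(0) = 0, h′′(0) = 24.

f: a_k = 0, 12, 0, -18, 0, 81/10, …
Change of var in L_f (x↦r) gives L₀.
h=∫₀ˣh₀: take L = L₀·Dx.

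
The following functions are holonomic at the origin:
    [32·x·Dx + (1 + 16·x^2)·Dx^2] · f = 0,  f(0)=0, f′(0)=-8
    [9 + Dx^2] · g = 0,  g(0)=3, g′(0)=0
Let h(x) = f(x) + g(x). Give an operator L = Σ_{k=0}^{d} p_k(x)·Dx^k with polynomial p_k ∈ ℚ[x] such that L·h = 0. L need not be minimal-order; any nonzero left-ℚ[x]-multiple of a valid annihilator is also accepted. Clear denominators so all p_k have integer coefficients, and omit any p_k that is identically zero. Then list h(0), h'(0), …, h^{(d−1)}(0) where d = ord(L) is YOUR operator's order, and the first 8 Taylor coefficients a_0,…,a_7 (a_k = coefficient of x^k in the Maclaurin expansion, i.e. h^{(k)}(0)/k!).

f: a_k = 0, -8, 0, 128/3, 0, -2048/5, 0, 32768/7, …
g: a_k = 3, 0, -27/2, 0, 81/8, 0, -243/80, 0, …
Weyl lclm of L_f,L_g ⇒ L₀ (ord ≤ 4).
L = (-52704·x + 967680·x^3 + 663552·x^5)·Dx + (-207 + 13104·x^2 + 283392·x^4 + 331776·x^6)·Dx^2 + (-5856·x + 107520·x^3 + 73728·x^5)·Dx^3 + (-23 + 1456·x^2 + 31488·x^4 + 36864·x^6)·Dx^4  (order 4).
h: a_k = 3, -8, -27/2, 128/3, 81/8, -2048/5, -243/80, 32768/7, …
ICs: h(0) = 3, h′(0) = -8, h′′(0) = -27, h′′′(0) = 256.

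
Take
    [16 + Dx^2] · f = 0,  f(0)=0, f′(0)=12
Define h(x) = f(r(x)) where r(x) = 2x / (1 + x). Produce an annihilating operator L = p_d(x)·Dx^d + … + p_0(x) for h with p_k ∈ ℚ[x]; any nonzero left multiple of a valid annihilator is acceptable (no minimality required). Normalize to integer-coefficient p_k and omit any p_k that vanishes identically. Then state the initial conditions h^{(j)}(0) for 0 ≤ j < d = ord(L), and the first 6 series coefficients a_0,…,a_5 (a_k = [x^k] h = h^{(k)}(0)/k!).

L = 64 + (2 + 6·x + 6·x^2 + 2·x^3)·Dx + (1 + 4·x + 6·x^2 + 4·x^3 + x^4)·Dx^2  (order 2).
h: a_k = 0, 24, -24, -232, 744, -3464/5, …
ICs: h(0) = 0, h′(0) = 24.

f: a_k = 0, 12, 0, -32, 0, 128/5, …
Substitute x→r, Dx→(1/r')Dx; clear ⇒ L₀.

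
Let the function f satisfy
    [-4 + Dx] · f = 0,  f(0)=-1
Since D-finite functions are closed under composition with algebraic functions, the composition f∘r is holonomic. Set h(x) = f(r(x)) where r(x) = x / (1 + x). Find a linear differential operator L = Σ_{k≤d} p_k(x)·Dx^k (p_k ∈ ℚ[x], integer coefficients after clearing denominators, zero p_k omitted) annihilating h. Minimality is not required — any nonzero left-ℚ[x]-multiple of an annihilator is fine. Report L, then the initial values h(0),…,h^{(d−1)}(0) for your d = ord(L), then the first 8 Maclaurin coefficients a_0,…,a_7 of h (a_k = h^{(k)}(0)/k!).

f: a_k = -1, -4, -8, -32/3, -32/3, -128/15, -256/45, -1024/315, …
f∘r: x↦r, Dx↦Dx/r' in L_f ⇒ L₀.
L = -4 + (1 + 2·x + x^2)·Dx  (order 1).
h: a_k = -1, -4, -4, 4/3, 4/3, -28/15, 44/45, 68/315, …
ICs: h(0) = -1.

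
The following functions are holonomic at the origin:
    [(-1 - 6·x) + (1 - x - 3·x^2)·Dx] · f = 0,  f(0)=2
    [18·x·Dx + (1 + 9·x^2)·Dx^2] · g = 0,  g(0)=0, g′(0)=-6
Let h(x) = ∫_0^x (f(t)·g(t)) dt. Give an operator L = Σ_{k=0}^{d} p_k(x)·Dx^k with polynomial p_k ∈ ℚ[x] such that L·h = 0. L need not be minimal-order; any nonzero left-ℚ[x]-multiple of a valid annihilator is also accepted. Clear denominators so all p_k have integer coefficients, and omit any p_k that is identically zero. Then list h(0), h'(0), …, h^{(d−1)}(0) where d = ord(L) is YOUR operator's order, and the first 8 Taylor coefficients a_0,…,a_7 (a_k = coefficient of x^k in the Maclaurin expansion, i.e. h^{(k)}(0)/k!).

f: a_k = 2, 2, 8, 14, 38, 80, 194, 434, …
g: a_k = 0, -6, 0, 18, 0, -486/5, 0, 4374/7, …
Sym-product of L_f,L_g gives L₀ (≤ ord 2).
h=∫h₀ ⇒ L = L₀·Dx.
L = (6 + 18·x + 162·x^2)·Dx + (2 - 6·x + 36·x^2 + 162·x^3)·Dx^2 + (-1 + x - 6·x^2 + 9·x^3 + 27·x^4)·Dx^3  (order 3).
h: a_k = 0, 0, -6, -4, -3, -48/5, -232/5, -2112/35, …
ICs: h(0) = 0, h′(0) = 0, h′′(0) = -12.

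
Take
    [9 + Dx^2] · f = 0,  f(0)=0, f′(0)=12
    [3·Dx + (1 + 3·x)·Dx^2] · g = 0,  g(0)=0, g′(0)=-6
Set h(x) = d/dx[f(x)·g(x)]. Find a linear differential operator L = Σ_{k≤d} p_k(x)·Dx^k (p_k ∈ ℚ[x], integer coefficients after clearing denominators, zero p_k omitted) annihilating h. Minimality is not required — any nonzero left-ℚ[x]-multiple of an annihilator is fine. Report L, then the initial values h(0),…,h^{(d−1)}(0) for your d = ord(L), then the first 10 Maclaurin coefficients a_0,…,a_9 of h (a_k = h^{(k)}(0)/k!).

f: a_k = 0, 12, 0, -18, 0, 81/10, 0, -243/140, 0, 243/1120, …
g: a_k = 0, -6, 9, -18, 81/2, -486/5, 243, -4374/7, 6561/4, -4374, …
Product ⇒ symmetric product L₀, ord ≤ 4.
Differentiate: ansatz ord ≤ ord L₀ ⇒ L.
L = (-675 - 3564·x - 10206·x^2 + 8748·x^3 + 94041·x^4 + 157464·x^5 + 78732·x^6) + (-216 - 864·x + 1620·x^2 + 14580·x^3 + 29160·x^4 + 17496·x^5)·Dx + (-84 - 396·x - 378·x^2 + 5832·x^3 + 23814·x^4 + 34992·x^5 + 17496·x^6)·Dx^2 + (-24 - 96·x + 180·x^2 + 1620·x^3 + 3240·x^4 + 1944·x^5)·Dx^3 + (-1 + 84·x^2 + 540·x^3 + 1485·x^4 + 1944·x^5 + 972·x^6)·Dx^4  (order 4).
h: a_k = 0, -144, 324, -432, 1620, -5346, 158193/10, -329508/7, 984150/7, -117594261/280, …
ICs: h(0) = 0, h′(0) = -144, h′′(0) = 648, h′′′(0) = -2592.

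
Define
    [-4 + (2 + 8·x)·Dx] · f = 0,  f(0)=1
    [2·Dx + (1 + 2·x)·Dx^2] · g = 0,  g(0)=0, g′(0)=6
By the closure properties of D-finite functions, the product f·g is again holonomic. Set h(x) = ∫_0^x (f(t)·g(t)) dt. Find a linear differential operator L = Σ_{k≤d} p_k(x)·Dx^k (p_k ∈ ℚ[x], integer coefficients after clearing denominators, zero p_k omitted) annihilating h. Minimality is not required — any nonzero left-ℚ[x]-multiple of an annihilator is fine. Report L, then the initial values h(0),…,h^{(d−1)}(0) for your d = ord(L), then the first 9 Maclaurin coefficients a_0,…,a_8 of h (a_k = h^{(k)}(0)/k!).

f: a_k = 1, 2, -2, 4, -10, 28, -84, 264, -858, …
g: a_k = 0, 6, -6, 8, -12, 96/5, -32, 384/7, -96, …
L₀ := L_f ⊗_s L_g (sym. prod.), ord ≤ 2.
∫: right-multiply L₀ by Dx.
L = (8 + 8·x)·Dx + (-2 - 8·x)·Dx^2 + (1 + 10·x + 32·x^2 + 32·x^3)·Dx^3  (order 3).
h: a_k = 0, 0, 3, 2, -4, 8, -262/15, 1452/35, -3708/35, …
ICs: h(0) = 0, h′(0) = 0, h′′(0) = 6.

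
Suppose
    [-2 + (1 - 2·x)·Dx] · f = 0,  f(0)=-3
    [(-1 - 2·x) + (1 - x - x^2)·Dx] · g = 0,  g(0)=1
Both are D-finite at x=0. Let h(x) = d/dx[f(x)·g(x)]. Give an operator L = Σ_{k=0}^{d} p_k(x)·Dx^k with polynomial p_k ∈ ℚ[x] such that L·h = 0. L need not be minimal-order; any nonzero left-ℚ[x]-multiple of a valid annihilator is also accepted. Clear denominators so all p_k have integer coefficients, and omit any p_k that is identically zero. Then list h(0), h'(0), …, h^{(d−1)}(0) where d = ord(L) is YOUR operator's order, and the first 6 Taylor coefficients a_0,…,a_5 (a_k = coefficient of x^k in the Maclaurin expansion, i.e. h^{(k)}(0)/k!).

f: a_k = -3, -6, -12, -24, -48, -96, …
g: a_k = 1, 1, 2, 3, 5, 8, …
f·g: L₀ = L_f ⊗_s L_g, ord ≤ 1·1.
Differentiate: ansatz ord ≤ ord L₀ ⇒ L.
L = (16 - 30·x - 30·x^2 + 32·x^3 + 48·x^4) + (-3 + 11·x - 3·x^2 - 22·x^3 + 10·x^4 + 12·x^5)·Dx  (order 1).
h: a_k = -9, -48, -171, -516, -1410, -3618, …
ICs: h(0) = -9.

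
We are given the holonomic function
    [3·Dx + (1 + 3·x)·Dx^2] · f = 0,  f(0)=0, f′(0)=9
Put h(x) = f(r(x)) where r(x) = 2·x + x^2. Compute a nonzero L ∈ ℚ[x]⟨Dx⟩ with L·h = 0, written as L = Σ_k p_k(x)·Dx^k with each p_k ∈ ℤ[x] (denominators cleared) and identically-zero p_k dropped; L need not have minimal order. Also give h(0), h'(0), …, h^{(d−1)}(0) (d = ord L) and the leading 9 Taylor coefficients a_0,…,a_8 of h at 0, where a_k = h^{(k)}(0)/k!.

f: a_k = 0, 9, -27/2, 27, -243/4, 729/5, -729/2, 6561/7, -19683/8, …
Substitute x→r, Dx→(1/r')Dx; clear ⇒ L₀.
L = (5 + 6·x + 3·x^2)·Dx + (1 + 7·x + 9·x^2 + 3·x^3)·Dx^2  (order 2).
h: a_k = 0, 18, -45, 162, -1323/2, 14418/5, -13095, 428166/7, -1166643/4, …
ICs: h(0) = 0, h′(0) = 18.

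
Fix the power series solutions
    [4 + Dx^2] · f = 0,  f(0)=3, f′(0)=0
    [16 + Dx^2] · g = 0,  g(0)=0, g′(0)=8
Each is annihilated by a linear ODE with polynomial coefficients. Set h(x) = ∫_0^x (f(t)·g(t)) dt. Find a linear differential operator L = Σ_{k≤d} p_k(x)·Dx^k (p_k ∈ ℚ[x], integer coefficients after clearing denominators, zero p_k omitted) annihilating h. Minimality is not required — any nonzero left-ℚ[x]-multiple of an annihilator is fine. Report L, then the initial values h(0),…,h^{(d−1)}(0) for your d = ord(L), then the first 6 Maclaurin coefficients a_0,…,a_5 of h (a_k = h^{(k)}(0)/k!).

f: a_k = 3, 0, -6, 0, 2, 0, …
g: a_k = 0, 8, 0, -64/3, 0, 256/15, …
h₀=f·g: eliminate ⇒ L₀, order ≤ 2·2.
∫: right-multiply L₀ by Dx.
L = 144·Dx + 40·Dx^3 + Dx^5  (order 5).
h: a_k = 0, 0, 12, 0, -28, 0, …
ICs: h(0) = 0, h′(0) = 0, h′′(0) = 24, h′′′(0) = 0, h′′′′(0) = -672.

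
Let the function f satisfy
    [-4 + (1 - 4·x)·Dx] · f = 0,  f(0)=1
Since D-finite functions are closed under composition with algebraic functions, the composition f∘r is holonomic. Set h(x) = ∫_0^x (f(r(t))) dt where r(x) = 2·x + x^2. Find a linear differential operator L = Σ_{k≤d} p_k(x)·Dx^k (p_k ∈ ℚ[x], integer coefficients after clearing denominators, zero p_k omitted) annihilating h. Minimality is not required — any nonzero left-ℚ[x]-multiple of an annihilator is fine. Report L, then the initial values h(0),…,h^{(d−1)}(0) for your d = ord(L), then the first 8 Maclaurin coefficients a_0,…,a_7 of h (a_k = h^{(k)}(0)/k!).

f: a_k = 1, 4, 16, 64, 256, 1024, 4096, 16384, …
Substitute x→r, Dx→(1/r')Dx; clear ⇒ L₀.
h=∫h₀ ⇒ L = L₀·Dx.
L = (8 + 8·x)·Dx + (-1 + 8·x + 4·x^2)·Dx^2  (order 2).
h: a_k = 0, 1, 4, 68/3, 144, 976, 20672/3, 350272/7, …
ICs: h(0) = 0, h′(0) = 1.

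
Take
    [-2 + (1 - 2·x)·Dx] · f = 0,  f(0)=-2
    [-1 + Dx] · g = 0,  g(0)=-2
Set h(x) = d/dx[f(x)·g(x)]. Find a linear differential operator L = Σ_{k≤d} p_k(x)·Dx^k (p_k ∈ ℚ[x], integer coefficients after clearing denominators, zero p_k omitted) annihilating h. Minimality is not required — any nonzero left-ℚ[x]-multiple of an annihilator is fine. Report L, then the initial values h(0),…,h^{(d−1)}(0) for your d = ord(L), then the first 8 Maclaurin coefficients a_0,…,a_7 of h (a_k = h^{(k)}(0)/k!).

L = (13 - 12·x + 4·x^2) + (-3 + 8·x - 4·x^2)·Dx  (order 1).
h: a_k = 12, 52, 158, 422, 6331/6, 75973/30, 354541/60, 17017969/1260, …
ICs: h(0) = 12.

f: a_k = -2, -4, -8, -16, -32, -64, -128, -256, …
g: a_k = -2, -2, -1, -1/3, -1/12, -1/60, -1/360, -1/2520, …
Sym-product of L_f,L_g gives L₀ (≤ ord 1).
h₀' ⇒ L via d/dx closure of L₀.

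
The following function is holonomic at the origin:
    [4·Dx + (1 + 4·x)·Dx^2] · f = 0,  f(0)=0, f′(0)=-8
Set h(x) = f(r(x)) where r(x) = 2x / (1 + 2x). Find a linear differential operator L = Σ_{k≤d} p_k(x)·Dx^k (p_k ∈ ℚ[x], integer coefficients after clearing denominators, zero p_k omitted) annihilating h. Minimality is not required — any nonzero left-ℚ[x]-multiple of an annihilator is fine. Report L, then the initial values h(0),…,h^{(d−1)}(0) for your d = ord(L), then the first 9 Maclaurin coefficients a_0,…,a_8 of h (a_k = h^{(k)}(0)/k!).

L = (12 + 40·x)·Dx + (1 + 12·x + 20·x^2)·Dx^2  (order 2).
h: a_k = 0, -16, 96, -1984/3, 4992, -199936/5, 333312, -19999744/7, 24999936, …
ICs: h(0) = 0, h′(0) = -16.

f: a_k = 0, -8, 16, -128/3, 128, -2048/5, 4096/3, -32768/7, 16384, …
L₀ from L_f via x↦r, Dx↦r'^{-1}Dx.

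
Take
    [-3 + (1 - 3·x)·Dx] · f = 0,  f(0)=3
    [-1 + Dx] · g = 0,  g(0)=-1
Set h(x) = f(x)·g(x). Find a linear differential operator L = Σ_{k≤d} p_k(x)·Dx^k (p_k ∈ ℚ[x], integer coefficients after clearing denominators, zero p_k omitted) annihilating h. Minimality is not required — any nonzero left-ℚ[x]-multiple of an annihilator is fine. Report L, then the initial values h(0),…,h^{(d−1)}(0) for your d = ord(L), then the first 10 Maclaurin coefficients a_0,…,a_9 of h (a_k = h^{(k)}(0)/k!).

f: a_k = 3, 9, 27, 81, 243, 729, 2187, 6561, 19683, 59049, …
g: a_k = -1, -1, -1/2, -1/6, -1/24, -1/120, -1/720, -1/5040, -1/40320, -1/362880, …
Sym-product of L_f,L_g gives L₀ (≤ ord 1).
L = (4 - 3·x) + (-1 + 3·x)·Dx  (order 1).
h: a_k = -3, -12, -75/2, -113, -2713/8, -5087/5, -732529/240, -1538311/168, -369194641/13440, -2492063827/30240, …
ICs: h(0) = -3.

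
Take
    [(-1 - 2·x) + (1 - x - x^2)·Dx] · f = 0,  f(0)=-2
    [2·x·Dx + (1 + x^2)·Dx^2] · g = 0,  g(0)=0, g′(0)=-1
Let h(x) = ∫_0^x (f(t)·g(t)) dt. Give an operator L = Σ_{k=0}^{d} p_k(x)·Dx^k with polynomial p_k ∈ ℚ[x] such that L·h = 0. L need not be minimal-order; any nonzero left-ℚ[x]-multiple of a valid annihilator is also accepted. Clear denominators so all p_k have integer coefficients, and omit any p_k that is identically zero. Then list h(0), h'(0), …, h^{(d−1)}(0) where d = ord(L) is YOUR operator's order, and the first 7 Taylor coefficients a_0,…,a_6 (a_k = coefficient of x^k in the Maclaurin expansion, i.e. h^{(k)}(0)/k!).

L = (2 + 2·x + 6·x^2)·Dx + (2 + 2·x + 4·x^2 + 6·x^3)·Dx^2 + (-1 + x + x^3 + x^4)·Dx^3  (order 3).
h: a_k = 0, 0, 1, 2/3, 5/6, 16/15, 68/45, …
ICs: h(0) = 0, h′(0) = 0, h′′(0) = 2.

f: a_k = -2, -2, -4, -6, -10, -16, -26, …
g: a_k = 0, -1, 0, 1/3, 0, -1/5, 0, …
Sym-product of L_f,L_g gives L₀ (≤ ord 2).
h=∫h₀ ⇒ L = L₀·Dx.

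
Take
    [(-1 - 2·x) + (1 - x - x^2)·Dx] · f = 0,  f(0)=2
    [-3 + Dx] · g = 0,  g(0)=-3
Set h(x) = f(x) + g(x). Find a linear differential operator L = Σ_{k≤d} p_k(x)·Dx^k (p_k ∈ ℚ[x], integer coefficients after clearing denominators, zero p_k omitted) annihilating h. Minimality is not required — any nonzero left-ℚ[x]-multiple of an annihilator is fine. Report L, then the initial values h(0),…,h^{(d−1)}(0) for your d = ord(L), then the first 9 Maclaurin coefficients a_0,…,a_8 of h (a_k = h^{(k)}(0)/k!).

L = (-3 - 9·x - 45·x^2 - 18·x^3) + (-5 + 24·x + 15·x^2 - 18·x^3 - 9·x^4)·Dx + (2 - 7·x + 8·x^3 + 3·x^4)·Dx^2  (order 2).
h: a_k = -1, -7, -19/2, -15/2, -1/8, 397/40, 1837/80, 22791/560, 302453/4480, …
ICs: h(0) = -1, h′(0) = -7.

f: a_k = 2, 2, 4, 6, 10, 16, 26, 42, 68, …
g: a_k = -3, -9, -27/2, -27/2, -81/8, -243/40, -243/80, -729/560, -2187/4480, …
h₀=f+g: left-lcm gives L₀, ord ≤ 2.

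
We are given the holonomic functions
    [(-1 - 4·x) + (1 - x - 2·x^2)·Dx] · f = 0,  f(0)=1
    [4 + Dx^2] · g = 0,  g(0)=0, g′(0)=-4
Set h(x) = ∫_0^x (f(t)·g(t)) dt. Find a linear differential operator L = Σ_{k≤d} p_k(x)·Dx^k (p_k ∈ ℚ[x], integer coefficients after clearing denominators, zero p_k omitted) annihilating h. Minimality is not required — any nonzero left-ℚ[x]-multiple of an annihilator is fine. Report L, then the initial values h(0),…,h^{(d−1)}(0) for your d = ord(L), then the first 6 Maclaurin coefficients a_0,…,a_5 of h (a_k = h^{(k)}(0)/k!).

f: a_k = 1, 1, 3, 5, 11, 21, …
g: a_k = 0, -4, 0, 8/3, 0, -8/15, …
f·g: L₀ = L_f ⊗_s L_g, ord ≤ 1·2.
Integrate: L := L₀·Dx.
L = (4·x + 8·x^2)·Dx + (2 + 8·x)·Dx^2 + (-1 + x + 2·x^2)·Dx^3  (order 3).
h: a_k = 0, 0, -2, -4/3, -7/3, -52/15, …
ICs: h(0) = 0, h′(0) = 0, h′′(0) = -4.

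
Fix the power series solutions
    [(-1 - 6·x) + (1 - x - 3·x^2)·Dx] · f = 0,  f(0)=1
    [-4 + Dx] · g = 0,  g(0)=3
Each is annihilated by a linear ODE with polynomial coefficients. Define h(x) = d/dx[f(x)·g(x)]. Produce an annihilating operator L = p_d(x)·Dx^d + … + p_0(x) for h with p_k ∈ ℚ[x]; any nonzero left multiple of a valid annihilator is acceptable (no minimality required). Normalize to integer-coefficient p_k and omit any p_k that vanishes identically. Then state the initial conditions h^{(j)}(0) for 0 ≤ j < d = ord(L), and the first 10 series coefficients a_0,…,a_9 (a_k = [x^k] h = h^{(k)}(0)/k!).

f: a_k = 1, 1, 4, 7, 19, 40, 97, 217, 508, 1159, …
g: a_k = 3, 12, 24, 32, 32, 128/5, 256/15, 1024/105, 512/105, 2048/945, …
f·g: L₀ = L_f ⊗_s L_g, ord ≤ 1·1.
h=h₀': d/dx-closure on L₀ ⇒ L.
L = (32 + 26·x - 98·x^2 - 48·x^3 + 144·x^4) + (-5 + 3·x + 29·x^2 - 6·x^3 - 36·x^4)·Dx  (order 1).
h: a_k = 15, 96, 375, 1204, 3508, 9730, 392303/15, 1445824/21, 18726989/105, 431260882/945, …
ICs: h(0) = 15.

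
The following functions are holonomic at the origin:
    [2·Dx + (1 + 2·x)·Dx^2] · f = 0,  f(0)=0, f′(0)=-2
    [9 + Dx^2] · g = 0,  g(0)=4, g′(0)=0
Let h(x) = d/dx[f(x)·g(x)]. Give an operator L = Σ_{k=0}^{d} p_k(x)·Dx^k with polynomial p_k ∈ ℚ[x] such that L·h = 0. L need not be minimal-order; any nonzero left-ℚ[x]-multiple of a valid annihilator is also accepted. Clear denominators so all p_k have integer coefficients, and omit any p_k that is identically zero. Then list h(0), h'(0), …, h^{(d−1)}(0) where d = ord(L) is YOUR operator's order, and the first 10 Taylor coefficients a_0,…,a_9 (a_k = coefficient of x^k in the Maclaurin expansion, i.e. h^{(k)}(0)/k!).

L = (-1890 - 5103·x + 24057·x^2 + 163296·x^3 + 344088·x^4 + 314928·x^5 + 104976·x^6) + (-297 + 1998·x + 19440·x^2 + 51840·x^3 + 58320·x^4 + 23328·x^5)·Dx + (-147 + 738·x + 11106·x^2 + 44064·x^3 + 80352·x^4 + 69984·x^5 + 23328·x^6)·Dx^2 + (-33 + 222·x + 2160·x^2 + 5760·x^3 + 6480·x^4 + 2592·x^5)·Dx^3 + (7 + 145·x + 937·x^2 + 2880·x^3 + 4680·x^4 + 3888·x^5 + 1296·x^6)·Dx^4  (order 4).
h: a_k = -8, 16, 76, -80, -23, -14, 991/10, -724/5, 24883/112, -20887/56, …
ICs: h(0) = -8, h′(0) = 16, h′′(0) = 152, h′′′(0) = -480.

f: a_k = 0, -2, 2, -8/3, 4, -32/5, 32/3, -128/7, 32, -512/9, …
g: a_k = 4, 0, -18, 0, 27/2, 0, -81/20, 0, 729/1120, 0, …
Product ⇒ symmetric product L₀, ord ≤ 4.
h₀' ⇒ L via d/dx closure of L₀.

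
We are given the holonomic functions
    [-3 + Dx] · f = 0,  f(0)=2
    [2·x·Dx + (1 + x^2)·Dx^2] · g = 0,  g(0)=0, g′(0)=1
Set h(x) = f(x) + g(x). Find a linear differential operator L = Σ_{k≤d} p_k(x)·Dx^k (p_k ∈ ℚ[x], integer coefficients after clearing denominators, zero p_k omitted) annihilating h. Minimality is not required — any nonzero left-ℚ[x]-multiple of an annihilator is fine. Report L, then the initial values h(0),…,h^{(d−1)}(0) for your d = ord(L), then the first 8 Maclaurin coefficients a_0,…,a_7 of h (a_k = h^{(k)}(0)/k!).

L = (6 - 18·x - 18·x^2 - 18·x^3)·Dx + (-11 - 12·x^2 - 9·x^4)·Dx^2 + (3 + 2·x + 6·x^2 + 2·x^3 + 3·x^4)·Dx^3  (order 3).
h: a_k = 2, 7, 9, 26/3, 27/4, 17/4, 81/40, 29/40, …
ICs: h(0) = 2, h′(0) = 7, h′′(0) = 18.

f: a_k = 2, 6, 9, 9, 27/4, 81/20, 81/40, 243/280, …
g: a_k = 0, 1, 0, -1/3, 0, 1/5, 0, -1/7, …
h₀=f+g: left-lcm gives L₀, ord ≤ 3.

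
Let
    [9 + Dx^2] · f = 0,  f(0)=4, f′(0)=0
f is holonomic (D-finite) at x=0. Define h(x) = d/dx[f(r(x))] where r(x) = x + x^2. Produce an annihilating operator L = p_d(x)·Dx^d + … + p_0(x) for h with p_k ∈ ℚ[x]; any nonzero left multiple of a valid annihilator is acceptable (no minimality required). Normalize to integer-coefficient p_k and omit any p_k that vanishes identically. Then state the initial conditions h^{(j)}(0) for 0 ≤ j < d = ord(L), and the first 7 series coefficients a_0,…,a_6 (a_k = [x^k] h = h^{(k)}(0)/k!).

f: a_k = 4, 0, -18, 0, 27/2, 0, -81/20, …
Substitute x→r, Dx→(1/r')Dx; clear ⇒ L₀.
h=h₀': d/dx-closure on L₀ ⇒ L.
L = (21 + 72·x + 216·x^2 + 288·x^3 + 144·x^4) + (-6 - 12·x)·Dx + (1 + 4·x + 4·x^2)·Dx^2  (order 2).
h: a_k = 0, -36, -108, -18, 270, 4617/10, 2079/10, …
ICs: h(0) = 0, h′(0) = -36.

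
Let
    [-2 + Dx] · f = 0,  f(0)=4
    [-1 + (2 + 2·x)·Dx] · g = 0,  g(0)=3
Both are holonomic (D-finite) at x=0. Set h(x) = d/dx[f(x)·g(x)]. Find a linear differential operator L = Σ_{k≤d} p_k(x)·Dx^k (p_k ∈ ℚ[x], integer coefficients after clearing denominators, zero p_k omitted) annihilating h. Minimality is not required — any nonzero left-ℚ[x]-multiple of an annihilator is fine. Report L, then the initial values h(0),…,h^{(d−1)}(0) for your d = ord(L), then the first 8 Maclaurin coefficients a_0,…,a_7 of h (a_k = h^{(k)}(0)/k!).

f: a_k = 4, 8, 8, 16/3, 8/3, 16/15, 16/45, 32/315, …
g: a_k = 3, 3/2, -3/8, 3/16, -15/128, 21/256, -63/1024, 99/2048, …
Sym-product of L_f,L_g gives L₀ (≤ ord 1).
h=h₀': d/dx-closure on L₀ ⇒ L.
L = (23 + 40·x + 16·x^2) + (-10 - 18·x - 8·x^2)·Dx  (order 1).
h: a_k = 30, 69, 309/4, 449/8, 1949/64, 1643/128, 36047/7680, 135617/107520, …
ICs: h(0) = 30.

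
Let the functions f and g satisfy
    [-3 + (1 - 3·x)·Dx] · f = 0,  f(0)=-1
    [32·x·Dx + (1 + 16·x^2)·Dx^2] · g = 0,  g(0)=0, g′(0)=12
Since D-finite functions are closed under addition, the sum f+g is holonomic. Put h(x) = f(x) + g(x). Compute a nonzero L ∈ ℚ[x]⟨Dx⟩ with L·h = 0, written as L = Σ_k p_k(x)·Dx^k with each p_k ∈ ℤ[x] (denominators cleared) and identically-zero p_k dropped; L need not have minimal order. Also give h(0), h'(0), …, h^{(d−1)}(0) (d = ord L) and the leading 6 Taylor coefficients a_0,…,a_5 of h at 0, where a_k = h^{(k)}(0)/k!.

L = (-96 + 1152·x + 4608·x^2)·Dx + (43 - 96·x + 240·x^2 + 4608·x^3)·Dx^2 + (-3 - 7·x - 112·x^3 + 768·x^4)·Dx^3  (order 3).
h: a_k = -1, 9, -9, -91, -81, 1857/5, …
ICs: h(0) = -1, h′(0) = 9, h′′(0) = -18.

f: a_k = -1, -3, -9, -27, -81, -243, …
g: a_k = 0, 12, 0, -64, 0, 3072/5, …
h₀=f+g: left-lcm gives L₀, ord ≤ 3.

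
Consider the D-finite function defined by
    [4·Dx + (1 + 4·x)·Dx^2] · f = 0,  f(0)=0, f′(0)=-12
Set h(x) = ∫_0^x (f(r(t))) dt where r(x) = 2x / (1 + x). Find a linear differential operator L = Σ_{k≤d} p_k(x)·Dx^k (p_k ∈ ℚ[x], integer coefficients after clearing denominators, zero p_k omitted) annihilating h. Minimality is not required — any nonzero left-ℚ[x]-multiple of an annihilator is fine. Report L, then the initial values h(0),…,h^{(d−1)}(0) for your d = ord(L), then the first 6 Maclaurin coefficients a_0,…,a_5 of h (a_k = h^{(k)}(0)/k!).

f: a_k = 0, -12, 24, -64, 192, -3072/5, …
L₀ from L_f via x↦r, Dx↦r'^{-1}Dx.
Integrate: L := L₀·Dx.
L = (10 + 18·x)·Dx^2 + (1 + 10·x + 9·x^2)·Dx^3  (order 3).
h: a_k = 0, 0, -12, 40, -182, 984, …
ICs: h(0) = 0, h′(0) = 0, h′′(0) = -24.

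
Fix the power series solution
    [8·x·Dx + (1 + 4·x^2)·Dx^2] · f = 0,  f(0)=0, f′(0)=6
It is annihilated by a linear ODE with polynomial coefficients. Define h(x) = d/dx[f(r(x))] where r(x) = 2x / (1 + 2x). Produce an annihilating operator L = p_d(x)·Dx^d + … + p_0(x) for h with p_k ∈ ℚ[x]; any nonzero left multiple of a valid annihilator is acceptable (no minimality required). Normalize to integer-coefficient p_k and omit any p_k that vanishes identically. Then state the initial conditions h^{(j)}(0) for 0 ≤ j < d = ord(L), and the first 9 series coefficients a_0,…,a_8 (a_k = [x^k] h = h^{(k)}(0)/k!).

f: a_k = 0, 6, 0, -8, 0, 96/5, 0, -384/7, 0, …
Change of var in L_f (x↦r) gives L₀.
Differentiate: ansatz ord ≤ ord L₀ ⇒ L.
L = (4 + 40·x) + (1 + 4·x + 20·x^2)·Dx  (order 1).
h: a_k = 12, -48, -48, 1152, -3648, -8448, 106752, -258048, -1102848, …
ICs: h(0) = 12.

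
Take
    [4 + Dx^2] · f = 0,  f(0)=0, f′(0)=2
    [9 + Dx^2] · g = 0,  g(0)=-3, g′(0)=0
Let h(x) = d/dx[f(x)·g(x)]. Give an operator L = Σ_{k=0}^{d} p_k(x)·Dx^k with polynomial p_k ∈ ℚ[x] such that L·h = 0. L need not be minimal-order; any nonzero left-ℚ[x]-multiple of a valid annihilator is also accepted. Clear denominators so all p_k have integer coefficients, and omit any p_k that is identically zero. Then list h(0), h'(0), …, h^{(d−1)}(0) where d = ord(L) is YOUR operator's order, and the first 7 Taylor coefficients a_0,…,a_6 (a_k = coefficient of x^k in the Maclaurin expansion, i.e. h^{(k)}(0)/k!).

f: a_k = 0, 2, 0, -4/3, 0, 4/15, 0, …
g: a_k = -3, 0, 27/2, 0, -81/8, 0, 243/80, …
Sym-product of L_f,L_g gives L₀ (≤ ord 4).
Derive L from L₀ (diff closure).
L = 25 + 26·Dx^2 + Dx^4  (order 4).
h: a_k = -6, 0, 93, 0, -781/4, 0, 19531/120, …
ICs: h(0) = -6, h′(0) = 0, h′′(0) = 186, h′′′(0) = 0.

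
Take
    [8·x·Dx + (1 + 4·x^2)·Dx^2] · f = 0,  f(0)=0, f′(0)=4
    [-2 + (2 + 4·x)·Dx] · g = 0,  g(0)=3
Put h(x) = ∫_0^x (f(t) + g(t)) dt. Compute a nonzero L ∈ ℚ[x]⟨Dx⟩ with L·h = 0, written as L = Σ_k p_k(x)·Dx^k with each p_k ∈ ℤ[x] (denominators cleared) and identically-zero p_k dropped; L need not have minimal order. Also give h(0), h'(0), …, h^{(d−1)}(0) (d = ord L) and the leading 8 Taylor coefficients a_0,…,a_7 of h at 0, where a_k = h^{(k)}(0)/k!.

f: a_k = 0, 4, 0, -16/3, 0, 64/5, 0, -256/7, …
g: a_k = 3, 3, -3/2, 3/2, -15/8, 21/8, -63/16, 99/16, …
Sum ⇒ L₀ = lclm(L_f,L_g) in ℚ(x)⟨Dx⟩.
∫: right-multiply L₀ by Dx.
L = (-8 - 40·x + 96·x^2 + 96·x^3)·Dx^2 + (-11 - 32·x + 40·x^2 + 384·x^3 + 336·x^4)·Dx^3 + (-1 + 6·x + 24·x^2 + 48·x^3 + 112·x^4 + 96·x^5)·Dx^4  (order 4).
h: a_k = 0, 3, 7/2, -1/2, -23/24, -3/8, 617/240, -9/16, …
ICs: h(0) = 0, h′(0) = 3, h′′(0) = 7, h′′′(0) = -3.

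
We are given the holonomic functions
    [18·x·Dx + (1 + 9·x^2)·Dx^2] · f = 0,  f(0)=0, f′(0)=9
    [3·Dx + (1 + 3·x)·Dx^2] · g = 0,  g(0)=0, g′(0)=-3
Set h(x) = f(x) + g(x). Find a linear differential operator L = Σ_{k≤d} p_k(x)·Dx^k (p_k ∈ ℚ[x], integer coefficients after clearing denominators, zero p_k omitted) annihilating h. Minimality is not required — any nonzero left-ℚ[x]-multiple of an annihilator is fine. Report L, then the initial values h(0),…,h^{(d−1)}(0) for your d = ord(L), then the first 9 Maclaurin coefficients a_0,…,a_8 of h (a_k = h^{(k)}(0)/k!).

f: a_k = 0, 9, 0, -27, 0, 729/5, 0, -6561/7, 0, …
g: a_k = 0, -3, 9/2, -9, 81/4, -243/5, 243/2, -2187/7, 6561/8, …
h₀=f+g: left-lcm gives L₀, ord ≤ 4.
L = (-18 - 162·x + 486·x^2 + 486·x^3)·Dx + (-12 - 36·x + 972·x^3 + 972·x^4)·Dx^2 + (-1 + 3·x + 18·x^2 + 54·x^3 + 243·x^4 + 243·x^5)·Dx^3  (order 3).
h: a_k = 0, 6, 9/2, -36, 81/4, 486/5, 243/2, -8748/7, 6561/8, …
ICs: h(0) = 0, h′(0) = 6, h′′(0) = 9.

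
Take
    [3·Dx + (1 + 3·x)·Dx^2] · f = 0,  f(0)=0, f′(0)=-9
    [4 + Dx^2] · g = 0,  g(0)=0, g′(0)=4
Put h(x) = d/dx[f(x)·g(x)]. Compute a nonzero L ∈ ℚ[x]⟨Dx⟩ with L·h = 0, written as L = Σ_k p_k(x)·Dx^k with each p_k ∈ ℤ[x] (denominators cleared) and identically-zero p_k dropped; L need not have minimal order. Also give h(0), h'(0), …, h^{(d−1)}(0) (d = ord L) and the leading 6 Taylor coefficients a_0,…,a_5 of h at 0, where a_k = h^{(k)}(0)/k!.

L = (-21880 - 49536·x - 195264·x^2 - 252288·x^3 + 225504·x^4 + 746496·x^5 + 373248·x^6) + (-9384 - 44856·x - 47520·x^2 + 90720·x^3 + 311040·x^4 + 186624·x^5)·Dx + (-6026 - 16344·x - 53892·x^2 - 32832·x^3 + 182736·x^4 + 373248·x^5 + 186624·x^6)·Dx^2 + (-2346 - 11214·x - 11880·x^2 + 22680·x^3 + 77760·x^4 + 46656·x^5)·Dx^3 + (-139 - 990·x - 1269·x^2 + 7560·x^3 + 31590·x^4 + 46656·x^5 + 23328·x^6)·Dx^4  (order 4).
h: a_k = 0, -72, 162, -336, 1035, -3096, …
ICs: h(0) = 0, h′(0) = -72, h′′(0) = 324, h′′′(0) = -2016.

f: a_k = 0, -9, 27/2, -27, 243/4, -729/5, …
g: a_k = 0, 4, 0, -8/3, 0, 8/15, …
h₀=f·g: eliminate ⇒ L₀, order ≤ 2·2.
Derive L from L₀ (diff closure).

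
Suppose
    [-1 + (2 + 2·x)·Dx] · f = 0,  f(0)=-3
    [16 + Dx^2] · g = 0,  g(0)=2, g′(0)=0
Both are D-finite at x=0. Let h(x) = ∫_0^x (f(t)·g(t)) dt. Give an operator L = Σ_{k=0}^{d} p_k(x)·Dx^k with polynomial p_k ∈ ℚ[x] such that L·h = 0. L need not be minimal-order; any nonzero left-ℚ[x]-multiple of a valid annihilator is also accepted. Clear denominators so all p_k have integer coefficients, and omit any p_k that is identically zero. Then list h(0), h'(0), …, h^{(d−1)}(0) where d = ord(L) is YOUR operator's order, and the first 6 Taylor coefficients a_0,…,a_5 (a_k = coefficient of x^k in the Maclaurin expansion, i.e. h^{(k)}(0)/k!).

L = (67 + 128·x + 64·x^2)·Dx + (-4 - 4·x)·Dx^2 + (4 + 8·x + 4·x^2)·Dx^3  (order 3).
h: a_k = 0, -6, -3/2, 65/4, 189/32, -893/64, …
ICs: h(0) = 0, h′(0) = -6, h′′(0) = -3.

f: a_k = -3, -3/2, 3/8, -3/16, 15/128, -21/256, …
g: a_k = 2, 0, -16, 0, 64/3, 0, …
Product ⇒ symmetric product L₀, ord ≤ 2.
Integrate: L := L₀·Dx.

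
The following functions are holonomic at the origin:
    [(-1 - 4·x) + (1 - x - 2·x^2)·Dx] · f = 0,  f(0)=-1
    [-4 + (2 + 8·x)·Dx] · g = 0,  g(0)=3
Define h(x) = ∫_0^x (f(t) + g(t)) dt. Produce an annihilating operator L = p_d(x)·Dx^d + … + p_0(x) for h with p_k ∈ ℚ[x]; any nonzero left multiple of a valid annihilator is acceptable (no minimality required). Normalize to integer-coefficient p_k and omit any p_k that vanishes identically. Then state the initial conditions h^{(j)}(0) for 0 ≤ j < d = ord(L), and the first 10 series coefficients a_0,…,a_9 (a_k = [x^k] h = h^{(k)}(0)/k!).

L = (-16 - 84·x - 120·x^2 - 160·x^3)·Dx + (10 + 52·x + 204·x^2 + 400·x^3 + 400·x^4)·Dx^2 + (1 - 7·x - 56·x^2 - 8·x^3 + 200·x^4 + 160·x^5)·Dx^3  (order 3).
h: a_k = 0, 2, 5/2, -3, 7/4, -41/5, 21/2, -295/7, 707/8, -305, …
ICs: h(0) = 0, h′(0) = 2, h′′(0) = 5.

f: a_k = -1, -1, -3, -5, -11, -21, -43, -85, -171, -341, …
g: a_k = 3, 6, -6, 12, -30, 84, -252, 792, -2574, 8580, …
L₀ := lclm(L_f,L_g); ord L₀ ≤ 1+1.
∫: right-multiply L₀ by Dx.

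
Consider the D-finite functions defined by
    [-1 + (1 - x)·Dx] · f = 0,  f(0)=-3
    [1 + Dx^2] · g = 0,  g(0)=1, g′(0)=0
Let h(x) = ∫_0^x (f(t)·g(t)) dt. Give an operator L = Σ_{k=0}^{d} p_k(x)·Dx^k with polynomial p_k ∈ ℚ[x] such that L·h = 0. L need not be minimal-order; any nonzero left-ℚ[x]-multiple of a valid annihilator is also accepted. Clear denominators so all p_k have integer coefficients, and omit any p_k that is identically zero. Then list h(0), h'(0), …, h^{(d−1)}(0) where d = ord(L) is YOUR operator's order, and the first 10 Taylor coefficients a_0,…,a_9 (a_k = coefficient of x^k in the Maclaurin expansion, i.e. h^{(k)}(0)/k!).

L = (-1 + x)·Dx + 2·Dx^2 + (-1 + x)·Dx^3  (order 3).
h: a_k = 0, -3, -3/2, -1/2, -3/8, -13/40, -13/48, -389/1680, -389/1920, -4357/24192, …
ICs: h(0) = 0, h′(0) = -3, h′′(0) = -3.

f: a_k = -3, -3, -3, -3, -3, -3, -3, -3, -3, -3, …
g: a_k = 1, 0, -1/2, 0, 1/24, 0, -1/720, 0, 1/40320, 0, …
h₀=f·g: eliminate ⇒ L₀, order ≤ 1·2.
Integrate: L := L₀·Dx.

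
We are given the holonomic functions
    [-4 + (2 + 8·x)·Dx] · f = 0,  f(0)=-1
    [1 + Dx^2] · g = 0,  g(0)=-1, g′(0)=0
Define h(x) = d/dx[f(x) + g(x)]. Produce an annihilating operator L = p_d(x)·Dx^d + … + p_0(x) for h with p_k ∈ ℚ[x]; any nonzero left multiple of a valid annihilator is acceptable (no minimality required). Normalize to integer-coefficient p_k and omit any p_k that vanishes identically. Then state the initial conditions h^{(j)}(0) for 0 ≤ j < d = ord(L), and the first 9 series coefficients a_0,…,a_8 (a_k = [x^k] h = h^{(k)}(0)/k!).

L = (-122 - 16·x - 32·x^2) + (-13 - 60·x - 48·x^2 - 64·x^3)·Dx + (-122 - 16·x - 32·x^2)·Dx^2 + (-13 - 60·x - 48·x^2 - 64·x^3)·Dx^3  (order 3).
h: a_k = -2, 5, -12, 239/6, -140, 60481/120, -1848, 34594559/5040, -25740, …
ICs: h(0) = -2, h′(0) = 5, h′′(0) = -24.

f: a_k = -1, -2, 2, -4, 10, -28, 84, -264, 858, …
g: a_k = -1, 0, 1/2, 0, -1/24, 0, 1/720, 0, -1/40320, …
Weyl lclm of L_f,L_g ⇒ L₀ (ord ≤ 3).
h₀' ⇒ L via d/dx closure of L₀.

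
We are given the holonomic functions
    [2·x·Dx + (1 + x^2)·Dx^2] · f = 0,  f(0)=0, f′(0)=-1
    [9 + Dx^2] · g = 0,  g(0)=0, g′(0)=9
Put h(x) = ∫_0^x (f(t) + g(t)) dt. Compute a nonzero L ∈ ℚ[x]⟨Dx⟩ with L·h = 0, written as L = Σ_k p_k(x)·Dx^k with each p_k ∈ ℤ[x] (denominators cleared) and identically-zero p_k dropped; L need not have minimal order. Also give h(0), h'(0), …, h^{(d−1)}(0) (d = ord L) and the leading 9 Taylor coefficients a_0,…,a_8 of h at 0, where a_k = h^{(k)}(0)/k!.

L = (-54·x + 540·x^3 + 162·x^5)·Dx^2 + (63 + 279·x^2 + 297·x^4 + 81·x^6)·Dx^3 + (-6·x + 60·x^3 + 18·x^5)·Dx^4 + (7 + 31·x^2 + 33·x^4 + 9·x^6)·Dx^5  (order 5).
h: a_k = 0, 0, 4, 0, -79/24, 0, 47/48, 0, -649/4480, …
ICs: h(0) = 0, h′(0) = 0, h′′(0) = 8, h′′′(0) = 0, h′′′′(0) = -79.

f: a_k = 0, -1, 0, 1/3, 0, -1/5, 0, 1/7, 0, …
g: a_k = 0, 9, 0, -27/2, 0, 243/40, 0, -729/560, 0, …
Weyl lclm of L_f,L_g ⇒ L₀ (ord ≤ 4).
h=∫h₀ ⇒ L = L₀·Dx.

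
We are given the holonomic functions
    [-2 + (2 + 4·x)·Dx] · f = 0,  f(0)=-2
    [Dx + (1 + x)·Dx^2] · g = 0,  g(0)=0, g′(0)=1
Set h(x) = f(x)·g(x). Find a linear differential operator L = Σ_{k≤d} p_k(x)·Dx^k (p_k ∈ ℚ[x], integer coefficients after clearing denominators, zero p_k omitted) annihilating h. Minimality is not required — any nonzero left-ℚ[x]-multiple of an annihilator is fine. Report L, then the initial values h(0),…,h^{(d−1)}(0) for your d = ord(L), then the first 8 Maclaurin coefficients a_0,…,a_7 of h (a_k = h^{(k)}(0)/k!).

f: a_k = -2, -2, 1, -1, 5/4, -7/4, 21/8, -33/8, …
g: a_k = 0, 1, -1/2, 1/3, -1/4, 1/5, -1/6, 1/7, …
h₀=f·g: eliminate ⇒ L₀, order ≤ 1·2.
L = (2 + x) + (-1 - 2·x)·Dx + (1 + 5·x + 8·x^2 + 4·x^3)·Dx^2  (order 2).
h: a_k = 0, -2, -1, 4/3, -5/3, 131/60, -121/40, 309/70, …
ICs: h(0) = 0, h′(0) = -2.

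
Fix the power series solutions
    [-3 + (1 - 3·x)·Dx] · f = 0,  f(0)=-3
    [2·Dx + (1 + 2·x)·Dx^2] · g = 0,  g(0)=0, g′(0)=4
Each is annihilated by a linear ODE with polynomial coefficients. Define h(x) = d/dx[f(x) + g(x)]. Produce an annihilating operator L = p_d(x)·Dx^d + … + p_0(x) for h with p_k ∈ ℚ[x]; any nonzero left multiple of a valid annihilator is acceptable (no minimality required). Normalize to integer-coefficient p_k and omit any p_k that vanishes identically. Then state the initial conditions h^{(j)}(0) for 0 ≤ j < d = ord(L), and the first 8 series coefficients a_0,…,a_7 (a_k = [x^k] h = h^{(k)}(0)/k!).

L = (78 + 36·x) + (23 + 132·x + 72·x^2)·Dx + (-4 + x + 27·x^2 + 18·x^3)·Dx^2  (order 2).
h: a_k = -5, -62, -227, -1004, -3581, -13250, -45671, -157976, …
ICs: h(0) = -5, h′(0) = -62.

f: a_k = -3, -9, -27, -81, -243, -729, -2187, -6561, …
g: a_k = 0, 4, -4, 16/3, -8, 64/5, -64/3, 256/7, …
h₀=f+g: left-lcm gives L₀, ord ≤ 3.
Differentiate: ansatz ord ≤ ord L₀ ⇒ L.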